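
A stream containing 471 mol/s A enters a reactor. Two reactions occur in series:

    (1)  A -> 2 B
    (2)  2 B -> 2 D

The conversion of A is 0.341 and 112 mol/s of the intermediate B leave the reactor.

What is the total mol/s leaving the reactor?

Conversion of A: A consumed = 1ξ₁ = 0.341 × 471 → ξ₁ = 160.6 mol/s.
B balance: n_B = 0 + 2ξ₁ − 2ξ₂ = 112 → ξ₂ = (2·160.6 − 112)/2 = 104.6 mol/s.
Outlet amounts (n = n₀ + Σ ν·ξ):
  A: 471 − 1(160.6) = 310.4
  B: 0 + 2(160.6) − 2(104.6) = 112
  D: 0 + 2(104.6) = 209.2
Total out = 310.4 + 112 + 209.2 = 631.6 mol/s.

632 mol/s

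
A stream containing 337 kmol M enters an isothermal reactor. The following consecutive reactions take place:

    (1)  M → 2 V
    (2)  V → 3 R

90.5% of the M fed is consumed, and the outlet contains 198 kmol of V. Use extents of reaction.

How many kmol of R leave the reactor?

Conversion of M: M consumed = 1ξ₁ = 0.905 × 337 → ξ₁ = 305 kmol.
V balance: n_V = 0 + 2ξ₁ − 1ξ₂ = 198 → ξ₂ = (2·305 − 198)/1 = 412 kmol.
Outlet amounts (n = n₀ + Σ ν·ξ):
  M: 337 − 1(305) = 32.01
  V: 0 + 2(305) − 1(412) = 198
  R: 0 + 3(412) = 1236

1240 kmol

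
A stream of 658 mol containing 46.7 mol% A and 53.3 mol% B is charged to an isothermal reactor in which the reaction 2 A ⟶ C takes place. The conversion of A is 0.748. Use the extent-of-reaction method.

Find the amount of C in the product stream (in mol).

A reacted = 0.748 × 307.3 = 229.8 mol; ν_A = −2, so ξ = 229.8/2 = 114.9 mol.
Outlet amounts (n = n₀ + ν ξ):
  A: 307.3 − 2(114.9) = 77.44
  C: 0 + 1(114.9) = 114.9
  B: 350.7 (inert)

115 mol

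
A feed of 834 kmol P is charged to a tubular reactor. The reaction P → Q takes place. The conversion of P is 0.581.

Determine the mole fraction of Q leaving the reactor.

P reacted = 0.581 × 834 = 484.6 kmol; ν_P = −1, so ξ = 484.6/1 = 484.6 kmol.
Outlet amounts (n = n₀ + ν ξ):
  P: 834 − 1(484.6) = 349.4
  Q: 0 + 1(484.6) = 484.6
Total out = 834 kmol; y_Q = 484.6 / 834 = 0.581.

0.581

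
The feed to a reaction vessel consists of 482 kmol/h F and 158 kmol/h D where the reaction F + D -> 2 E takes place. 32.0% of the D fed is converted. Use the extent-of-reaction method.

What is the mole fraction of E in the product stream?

D reacted = 0.32 × 158 = 50.56 kmol/h; ν_D = −1, so ξ = 50.56/1 = 50.56 kmol/h.
Outlet amounts (n = n₀ + ν ξ):
  F: 482 − 1(50.56) = 431.4
  D: 158 − 1(50.56) = 107.4
  E: 0 + 2(50.56) = 101.1
Total out = 640 kmol/h; y_E = 101.1 / 640 = 0.158.

0.158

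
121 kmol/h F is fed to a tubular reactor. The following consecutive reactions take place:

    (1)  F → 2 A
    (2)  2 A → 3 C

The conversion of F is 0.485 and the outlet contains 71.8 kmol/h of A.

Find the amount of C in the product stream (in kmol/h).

68.4 kmol/h

Conversion of F: F consumed = 1ξ₁ = 0.485 × 121 → ξ₁ = 58.68 kmol/h.
A balance: n_A = 0 + 2ξ₁ − 2ξ₂ = 71.8 → ξ₂ = (2·58.68 − 71.8)/2 = 22.78 kmol/h.
Outlet amounts (n = n₀ + Σ ν·ξ):
  F: 121 − 1(58.68) = 62.32
  A: 0 + 2(58.68) − 2(22.78) = 71.8
  C: 0 + 3(22.78) = 68.35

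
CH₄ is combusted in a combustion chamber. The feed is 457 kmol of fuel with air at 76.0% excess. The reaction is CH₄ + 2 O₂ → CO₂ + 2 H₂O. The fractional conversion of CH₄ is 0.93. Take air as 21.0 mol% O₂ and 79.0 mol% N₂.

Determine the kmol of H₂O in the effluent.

Stoichiometric O₂ = 2 × 457 = 914 kmol; O₂ fed = 914 × 1.760 = 1609 kmol.
N₂ fed = 1609 × 79/21 = 6052 kmol.
Fuel reacted = 0.93 × 457 → ξ = 425 kmol.
Outlet (n = n₀ + ν ξ):
  CH₄: 457 − 1(425) = 31.99
  O₂: 1609 − 2(425) = 758.6
  N₂: 6052 (inert)
  CO₂: 0 + 1(425) = 425
  H₂O: 0 + 2(425) = 850

850 kmol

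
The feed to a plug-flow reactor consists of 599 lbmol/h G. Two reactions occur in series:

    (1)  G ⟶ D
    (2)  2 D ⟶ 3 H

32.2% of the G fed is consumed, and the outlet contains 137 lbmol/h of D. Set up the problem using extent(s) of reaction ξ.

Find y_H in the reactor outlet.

0.134

Conversion of G: G consumed = 1ξ₁ = 0.322 × 599 → ξ₁ = 192.9 lbmol/h.
D balance: n_D = 0 + 1ξ₁ − 2ξ₂ = 137 → ξ₂ = (1·192.9 − 137)/2 = 27.94 lbmol/h.
Outlet amounts (n = n₀ + Σ ν·ξ):
  G: 599 − 1(192.9) = 406.1
  D: 0 + 1(192.9) − 2(27.94) = 137
  H: 0 + 3(27.94) = 83.82
Total out = 626.9 lbmol/h; y_H = 83.82 / 626.9 = 0.1337.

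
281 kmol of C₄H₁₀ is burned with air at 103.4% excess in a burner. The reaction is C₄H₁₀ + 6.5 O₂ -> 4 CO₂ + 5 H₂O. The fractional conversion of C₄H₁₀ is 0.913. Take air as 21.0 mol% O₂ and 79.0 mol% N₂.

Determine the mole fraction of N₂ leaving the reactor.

Stoichiometric O₂ = 6.5 × 281 = 1826 kmol; O₂ fed = 1826 × 2.034 = 3715 kmol.
N₂ fed = 3715 × 79/21 = 13980 kmol.
Fuel reacted = 0.913 × 281 → ξ = 256.6 kmol.
Outlet (n = n₀ + ν ξ):
  C₄H₁₀: 281 − 1(256.6) = 24.45
  O₂: 3715 − 6.5(256.6) = 2048
  N₂: 13980 (inert)
  CO₂: 0 + 4(256.6) = 1026
  H₂O: 0 + 5(256.6) = 1283
Total out = 18360 kmol; y_N₂ = 13980 / 18360 = 0.7613.

0.761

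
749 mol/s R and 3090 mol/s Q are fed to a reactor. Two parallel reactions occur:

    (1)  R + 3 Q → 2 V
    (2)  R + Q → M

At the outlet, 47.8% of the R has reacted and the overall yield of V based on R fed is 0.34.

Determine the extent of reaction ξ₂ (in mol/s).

Yield of V: 2ξ₁ / 749 = 0.34 → ξ₁ = 127.3 mol/s.
Conversion of R: 1ξ₁ + 1ξ₂ = 0.478 × 749 = 358 → ξ₂ = 230.7 mol/s.
Outlet amounts (n = n₀ + Σ ν·ξ):
  R: 749 − 1(127.3) − 1(230.7) = 391
  Q: 3090 − 3(127.3) − 1(230.7) = 2477
  V: 0 + 2(127.3) = 254.7
  M: 0 + 1(230.7) = 230.7

ξ₂ = 231 mol/s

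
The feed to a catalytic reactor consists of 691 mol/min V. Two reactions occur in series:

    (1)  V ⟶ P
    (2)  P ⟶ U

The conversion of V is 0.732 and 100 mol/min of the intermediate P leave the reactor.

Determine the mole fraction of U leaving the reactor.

0.587

Conversion of V: V consumed = 1ξ₁ = 0.732 × 691 → ξ₁ = 505.8 mol/min.
P balance: n_P = 0 + 1ξ₁ − 1ξ₂ = 100 → ξ₂ = (1·505.8 − 100)/1 = 405.8 mol/min.
Outlet amounts (n = n₀ + Σ ν·ξ):
  V: 691 − 1(505.8) = 185.2
  P: 0 + 1(505.8) − 1(405.8) = 100
  U: 0 + 1(405.8) = 405.8
Total out = 691 mol/min; y_U = 405.8 / 691 = 0.5873.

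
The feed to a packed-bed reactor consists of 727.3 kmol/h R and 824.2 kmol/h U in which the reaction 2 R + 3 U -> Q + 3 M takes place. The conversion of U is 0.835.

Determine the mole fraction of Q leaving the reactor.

0.174

U reacted = 0.835 × 824.2 = 688.2 kmol/h; ν_U = −3, so ξ = 688.2/3 = 229.4 kmol/h.
Outlet amounts (n = n₀ + ν ξ):
  R: 727.3 − 2(229.4) = 268.5
  U: 824.2 − 3(229.4) = 136
  Q: 0 + 1(229.4) = 229.4
  M: 0 + 3(229.4) = 688.2
Total out = 1322 kmol/h; y_Q = 229.4 / 1322 = 0.1735.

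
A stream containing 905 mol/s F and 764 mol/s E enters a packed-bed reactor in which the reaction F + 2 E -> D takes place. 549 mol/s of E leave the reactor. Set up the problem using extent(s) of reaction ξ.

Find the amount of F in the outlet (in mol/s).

798 mol/s

For E: n = n₀ − 2ξ → 549 = 764 − 2ξ, giving ξ = 107.5 mol/s.
Outlet amounts (n = n₀ + ν ξ):
  F: 905 − 1(107.5) = 797.5
  E: 764 − 2(107.5) = 549
  D: 0 + 1(107.5) = 107.5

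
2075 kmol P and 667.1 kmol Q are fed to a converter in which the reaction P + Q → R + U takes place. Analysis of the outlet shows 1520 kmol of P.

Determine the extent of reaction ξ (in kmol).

ξ = 555 kmol

For P: n = n₀ − 1ξ → 1520 = 2075 − 1ξ, giving ξ = 555 kmol.
Outlet amounts (n = n₀ + ν ξ):
  P: 2075 − 1(555) = 1520
  Q: 667.1 − 1(555) = 112.1
  R: 0 + 1(555) = 555
  U: 0 + 1(555) = 555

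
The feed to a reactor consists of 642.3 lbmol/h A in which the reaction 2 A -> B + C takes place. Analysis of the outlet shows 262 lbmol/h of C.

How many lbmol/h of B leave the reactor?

For C: n = n₀ + 1ξ → 262 = 0 + 1ξ, giving ξ = 262 lbmol/h.
Outlet amounts (n = n₀ + ν ξ):
  A: 642.3 − 2(262) = 118.3
  B: 0 + 1(262) = 262
  C: 0 + 1(262) = 262

262 lbmol/h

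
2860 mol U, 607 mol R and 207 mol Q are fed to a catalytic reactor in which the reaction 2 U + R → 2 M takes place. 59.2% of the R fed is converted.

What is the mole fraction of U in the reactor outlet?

R reacted = 0.592 × 607 = 359.3 mol; ν_R = −1, so ξ = 359.3/1 = 359.3 mol.
Outlet amounts (n = n₀ + ν ξ):
  U: 2860 − 2(359.3) = 2141
  R: 607 − 1(359.3) = 247.7
  M: 0 + 2(359.3) = 718.7
  Q: 207 (inert)
Total out = 3315 mol; y_U = 2141 / 3315 = 0.646.

0.646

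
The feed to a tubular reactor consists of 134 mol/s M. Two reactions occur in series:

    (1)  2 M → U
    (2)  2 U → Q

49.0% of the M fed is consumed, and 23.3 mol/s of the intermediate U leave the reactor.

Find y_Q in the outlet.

Conversion of M: M consumed = 2ξ₁ = 0.49 × 134 → ξ₁ = 32.83 mol/s.
U balance: n_U = 0 + 1ξ₁ − 2ξ₂ = 23.3 → ξ₂ = (1·32.83 − 23.3)/2 = 4.765 mol/s.
Outlet amounts (n = n₀ + Σ ν·ξ):
  M: 134 − 2(32.83) = 68.34
  U: 0 + 1(32.83) − 2(4.765) = 23.3
  Q: 0 + 1(4.765) = 4.765
Total out = 96.41 mol/s; y_Q = 4.765 / 96.41 = 0.04943.

0.0494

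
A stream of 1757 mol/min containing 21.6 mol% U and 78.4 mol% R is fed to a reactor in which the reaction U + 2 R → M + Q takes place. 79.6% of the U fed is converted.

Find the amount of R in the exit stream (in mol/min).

773 mol/min

U reacted = 0.796 × 379.5 = 302.1 mol/min; ν_U = −1, so ξ = 302.1/1 = 302.1 mol/min.
Outlet amounts (n = n₀ + ν ξ):
  U: 379.5 − 1(302.1) = 77.42
  R: 1377 − 2(302.1) = 773.3
  M: 0 + 1(302.1) = 302.1
  Q: 0 + 1(302.1) = 302.1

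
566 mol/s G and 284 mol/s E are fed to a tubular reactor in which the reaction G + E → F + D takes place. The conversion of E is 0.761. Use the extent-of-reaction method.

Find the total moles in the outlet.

E reacted = 0.761 × 284 = 216.1 mol/s; ν_E = −1, so ξ = 216.1/1 = 216.1 mol/s.
Outlet amounts (n = n₀ + ν ξ):
  G: 566 − 1(216.1) = 349.9
  E: 284 − 1(216.1) = 67.88
  F: 0 + 1(216.1) = 216.1
  D: 0 + 1(216.1) = 216.1
Total out = 349.9 + 67.88 + 216.1 + 216.1 = 850 mol/s.

850 mol/s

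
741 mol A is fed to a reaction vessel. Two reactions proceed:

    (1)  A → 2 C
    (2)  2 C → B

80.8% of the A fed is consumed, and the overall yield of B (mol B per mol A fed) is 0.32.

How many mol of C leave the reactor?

Conversion of A: A consumed = 1ξ₁ = 0.808 × 741 → ξ₁ = 598.7 mol.
Yield of B: 1ξ₂ / 741 = 0.32 → ξ₂ = 237.1 mol.
Outlet amounts (n = n₀ + Σ ν·ξ):
  A: 741 − 1(598.7) = 142.3
  C: 0 + 2(598.7) − 2(237.1) = 723.2
  B: 0 + 1(237.1) = 237.1

723 mol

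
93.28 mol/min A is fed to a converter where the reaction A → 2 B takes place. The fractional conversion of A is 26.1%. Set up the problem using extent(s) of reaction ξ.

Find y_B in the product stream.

0.414

A reacted = 0.261 × 93.28 = 24.35 mol/min; ν_A = −1, so ξ = 24.35/1 = 24.35 mol/min.
Outlet amounts (n = n₀ + ν ξ):
  A: 93.28 − 1(24.35) = 68.93
  B: 0 + 2(24.35) = 48.69
Total out = 117.6 mol/min; y_B = 48.69 / 117.6 = 0.414.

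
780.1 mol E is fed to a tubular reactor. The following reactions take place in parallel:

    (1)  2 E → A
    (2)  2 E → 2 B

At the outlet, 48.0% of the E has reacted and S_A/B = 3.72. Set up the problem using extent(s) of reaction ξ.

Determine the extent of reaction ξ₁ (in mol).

ξ₁ = 165 mol

Conversion of E: E consumed = 0.48 × 780.1 = 374.4 mol = 2ξ₁ + 2ξ₂.
Selectivity: 1ξ₁ / (2ξ₂) = 3.72 → ξ₁ = 7.44 ξ₂.
Substitute: (2·7.44 + 2) ξ₂ = 374.4 → ξ₂ = 22.18 mol, ξ₁ = 165 mol.
Outlet amounts (n = n₀ + Σ ν·ξ):
  E: 780.1 − 2(165) − 2(22.18) = 405.7
  A: 0 + 1(165) = 165
  B: 0 + 2(22.18) = 44.37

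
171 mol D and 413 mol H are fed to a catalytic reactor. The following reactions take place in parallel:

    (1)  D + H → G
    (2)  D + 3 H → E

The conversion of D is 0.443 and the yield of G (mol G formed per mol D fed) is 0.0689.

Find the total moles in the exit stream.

Yield of G: 1ξ₁ / 171 = 0.0689 → ξ₁ = 11.78 mol.
Conversion of D: 1ξ₁ + 1ξ₂ = 0.443 × 171 = 75.75 → ξ₂ = 63.97 mol.
Outlet amounts (n = n₀ + Σ ν·ξ):
  D: 171 − 1(11.78) − 1(63.97) = 95.25
  H: 413 − 1(11.78) − 3(63.97) = 209.3
  G: 0 + 1(11.78) = 11.78
  E: 0 + 1(63.97) = 63.97
Total out = 95.25 + 209.3 + 11.78 + 63.97 = 380.3 mol.

380 mol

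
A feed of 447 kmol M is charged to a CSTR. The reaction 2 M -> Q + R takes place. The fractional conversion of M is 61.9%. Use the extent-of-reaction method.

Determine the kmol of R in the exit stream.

M reacted = 0.619 × 447 = 276.7 kmol; ν_M = −2, so ξ = 276.7/2 = 138.3 kmol.
Outlet amounts (n = n₀ + ν ξ):
  M: 447 − 2(138.3) = 170.3
  Q: 0 + 1(138.3) = 138.3
  R: 0 + 1(138.3) = 138.3

138 kmol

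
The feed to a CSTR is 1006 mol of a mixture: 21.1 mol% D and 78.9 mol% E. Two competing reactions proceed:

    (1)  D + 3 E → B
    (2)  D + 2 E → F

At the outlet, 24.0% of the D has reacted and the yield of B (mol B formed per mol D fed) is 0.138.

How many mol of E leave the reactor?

663 mol

Yield of B: 1ξ₁ / 212.3 = 0.138 → ξ₁ = 29.29 mol.
Conversion of D: 1ξ₁ + 1ξ₂ = 0.24 × 212.3 = 50.94 → ξ₂ = 21.65 mol.
Outlet amounts (n = n₀ + Σ ν·ξ):
  D: 212.3 − 1(29.29) − 1(21.65) = 161.3
  E: 793.7 − 3(29.29) − 2(21.65) = 662.6
  B: 0 + 1(29.29) = 29.29
  F: 0 + 1(21.65) = 21.65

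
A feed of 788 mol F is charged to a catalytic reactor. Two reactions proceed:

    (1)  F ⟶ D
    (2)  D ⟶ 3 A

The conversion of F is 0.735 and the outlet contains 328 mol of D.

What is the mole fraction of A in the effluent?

0.584

Conversion of F: F consumed = 1ξ₁ = 0.735 × 788 → ξ₁ = 579.2 mol.
D balance: n_D = 0 + 1ξ₁ − 1ξ₂ = 328 → ξ₂ = (1·579.2 − 328)/1 = 251.2 mol.
Outlet amounts (n = n₀ + Σ ν·ξ):
  F: 788 − 1(579.2) = 208.8
  D: 0 + 1(579.2) − 1(251.2) = 328
  A: 0 + 3(251.2) = 753.5
Total out = 1290 mol; y_A = 753.5 / 1290 = 0.584.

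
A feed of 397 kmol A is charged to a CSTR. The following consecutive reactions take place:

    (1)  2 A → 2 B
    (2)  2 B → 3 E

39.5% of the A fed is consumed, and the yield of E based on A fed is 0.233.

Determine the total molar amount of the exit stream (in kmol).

Conversion of A: A consumed = 2ξ₁ = 0.395 × 397 → ξ₁ = 78.41 kmol.
Yield of E: 3ξ₂ / 397 = 0.233 → ξ₂ = 30.83 kmol.
Outlet amounts (n = n₀ + Σ ν·ξ):
  A: 397 − 2(78.41) = 240.2
  B: 0 + 2(78.41) − 2(30.83) = 95.15
  E: 0 + 3(30.83) = 92.5
Total out = 240.2 + 95.15 + 92.5 = 427.8 kmol.

428 kmol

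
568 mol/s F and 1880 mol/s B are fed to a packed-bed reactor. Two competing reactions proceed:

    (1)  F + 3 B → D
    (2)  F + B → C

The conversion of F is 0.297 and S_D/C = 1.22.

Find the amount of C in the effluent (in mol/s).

Conversion of F: F consumed = 0.297 × 568 = 168.7 mol/s = 1ξ₁ + 1ξ₂.
Selectivity: 1ξ₁ / (1ξ₂) = 1.22 → ξ₁ = 1.22 ξ₂.
Substitute: (1·1.22 + 1) ξ₂ = 168.7 → ξ₂ = 75.99 mol/s, ξ₁ = 92.71 mol/s.
Outlet amounts (n = n₀ + Σ ν·ξ):
  F: 568 − 1(92.71) − 1(75.99) = 399.3
  B: 1880 − 3(92.71) − 1(75.99) = 1526
  D: 0 + 1(92.71) = 92.71
  C: 0 + 1(75.99) = 75.99

76 mol/s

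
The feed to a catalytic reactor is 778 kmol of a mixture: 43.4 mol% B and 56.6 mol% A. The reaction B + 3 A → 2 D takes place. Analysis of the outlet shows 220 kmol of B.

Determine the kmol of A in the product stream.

87.4 kmol

For B: n = n₀ − 1ξ → 220 = 337.7 − 1ξ, giving ξ = 117.7 kmol.
Outlet amounts (n = n₀ + ν ξ):
  B: 337.7 − 1(117.7) = 220
  A: 440.3 − 3(117.7) = 87.39
  D: 0 + 2(117.7) = 235.3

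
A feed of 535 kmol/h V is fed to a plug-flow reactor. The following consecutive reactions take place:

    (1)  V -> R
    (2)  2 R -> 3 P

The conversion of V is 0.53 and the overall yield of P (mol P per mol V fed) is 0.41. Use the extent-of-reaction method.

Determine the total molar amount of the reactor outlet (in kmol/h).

Conversion of V: V consumed = 1ξ₁ = 0.53 × 535 → ξ₁ = 283.6 kmol/h.
Yield of P: 3ξ₂ / 535 = 0.41 → ξ₂ = 73.12 kmol/h.
Outlet amounts (n = n₀ + Σ ν·ξ):
  V: 535 − 1(283.6) = 251.4
  R: 0 + 1(283.6) − 2(73.12) = 137.3
  P: 0 + 3(73.12) = 219.3
Total out = 251.4 + 137.3 + 219.3 = 608.1 kmol/h.

608 kmol/h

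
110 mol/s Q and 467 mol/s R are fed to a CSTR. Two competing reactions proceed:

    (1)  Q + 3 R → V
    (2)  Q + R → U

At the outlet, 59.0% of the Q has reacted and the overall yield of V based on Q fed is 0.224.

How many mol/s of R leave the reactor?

353 mol/s

Yield of V: 1ξ₁ / 110 = 0.224 → ξ₁ = 24.64 mol/s.
Conversion of Q: 1ξ₁ + 1ξ₂ = 0.59 × 110 = 64.9 → ξ₂ = 40.26 mol/s.
Outlet amounts (n = n₀ + Σ ν·ξ):
  Q: 110 − 1(24.64) − 1(40.26) = 45.1
  R: 467 − 3(24.64) − 1(40.26) = 352.8
  V: 0 + 1(24.64) = 24.64
  U: 0 + 1(40.26) = 40.26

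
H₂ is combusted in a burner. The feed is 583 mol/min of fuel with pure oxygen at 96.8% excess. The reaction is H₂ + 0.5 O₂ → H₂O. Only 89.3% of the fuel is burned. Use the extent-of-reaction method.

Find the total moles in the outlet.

896 mol/min

Stoichiometric O₂ = 0.5 × 583 = 291.5 mol/min; O₂ fed = 291.5 × 1.968 = 573.7 mol/min.
Fuel reacted = 0.893 × 583 → ξ = 520.6 mol/min.
Outlet (n = n₀ + ν ξ):
  H₂: 583 − 1(520.6) = 62.38
  O₂: 573.7 − 0.5(520.6) = 313.4
  H₂O: 0 + 1(520.6) = 520.6
Total out = 62.38 + 313.4 + 520.6 = 896.4 mol/min.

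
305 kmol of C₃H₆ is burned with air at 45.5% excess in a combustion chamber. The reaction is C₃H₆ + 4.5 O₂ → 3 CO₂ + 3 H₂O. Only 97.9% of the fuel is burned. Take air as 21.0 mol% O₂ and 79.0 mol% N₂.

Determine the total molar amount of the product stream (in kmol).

9960 kmol

Stoichiometric O₂ = 4.5 × 305 = 1372 kmol; O₂ fed = 1372 × 1.455 = 1997 kmol.
N₂ fed = 1997 × 79/21 = 7512 kmol.
Fuel reacted = 0.979 × 305 → ξ = 298.6 kmol.
Outlet (n = n₀ + ν ξ):
  C₃H₆: 305 − 1(298.6) = 6.405
  O₂: 1997 − 4.5(298.6) = 653.3
  N₂: 7512 (inert)
  CO₂: 0 + 3(298.6) = 895.8
  H₂O: 0 + 3(298.6) = 895.8
Total out = 6.405 + 653.3 + 7512 + 895.8 + 895.8 = 9964 kmol.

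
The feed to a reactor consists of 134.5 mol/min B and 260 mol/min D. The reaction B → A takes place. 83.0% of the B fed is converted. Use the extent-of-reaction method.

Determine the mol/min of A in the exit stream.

112 mol/min

B reacted = 0.83 × 134.5 = 111.6 mol/min; ν_B = −1, so ξ = 111.6/1 = 111.6 mol/min.
Outlet amounts (n = n₀ + ν ξ):
  B: 134.5 − 1(111.6) = 22.87
  A: 0 + 1(111.6) = 111.6
  D: 260 (inert)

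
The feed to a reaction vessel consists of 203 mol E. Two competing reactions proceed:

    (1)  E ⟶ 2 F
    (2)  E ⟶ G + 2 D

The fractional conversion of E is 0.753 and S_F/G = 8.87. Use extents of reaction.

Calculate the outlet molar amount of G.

Conversion of E: E consumed = 0.753 × 203 = 152.9 mol = 1ξ₁ + 1ξ₂.
Selectivity: 2ξ₁ / (1ξ₂) = 8.87 → ξ₁ = 4.435 ξ₂.
Substitute: (1·4.435 + 1) ξ₂ = 152.9 → ξ₂ = 28.12 mol, ξ₁ = 124.7 mol.
Outlet amounts (n = n₀ + Σ ν·ξ):
  E: 203 − 1(124.7) − 1(28.12) = 50.14
  F: 0 + 2(124.7) = 249.5
  G: 0 + 1(28.12) = 28.12
  D: 0 + 2(28.12) = 56.25

28.1 mol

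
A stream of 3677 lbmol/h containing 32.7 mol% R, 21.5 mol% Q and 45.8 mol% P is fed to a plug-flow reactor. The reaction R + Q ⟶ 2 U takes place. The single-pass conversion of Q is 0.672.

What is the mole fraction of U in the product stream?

Q reacted = 0.672 × 790.6 = 531.3 lbmol/h; ν_Q = −1, so ξ = 531.3/1 = 531.3 lbmol/h.
Outlet amounts (n = n₀ + ν ξ):
  R: 1202 − 1(531.3) = 671.1
  Q: 790.6 − 1(531.3) = 259.3
  U: 0 + 2(531.3) = 1063
  P: 1684 (inert)
Total out = 3677 lbmol/h; y_U = 1063 / 3677 = 0.289.

0.289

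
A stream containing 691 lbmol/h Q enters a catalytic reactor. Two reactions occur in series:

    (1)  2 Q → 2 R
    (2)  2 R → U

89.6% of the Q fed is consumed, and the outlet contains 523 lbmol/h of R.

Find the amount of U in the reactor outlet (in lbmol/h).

Conversion of Q: Q consumed = 2ξ₁ = 0.896 × 691 → ξ₁ = 309.6 lbmol/h.
R balance: n_R = 0 + 2ξ₁ − 2ξ₂ = 523 → ξ₂ = (2·309.6 − 523)/2 = 48.07 lbmol/h.
Outlet amounts (n = n₀ + Σ ν·ξ):
  Q: 691 − 2(309.6) = 71.86
  R: 0 + 2(309.6) − 2(48.07) = 523
  U: 0 + 1(48.07) = 48.07

48.1 lbmol/h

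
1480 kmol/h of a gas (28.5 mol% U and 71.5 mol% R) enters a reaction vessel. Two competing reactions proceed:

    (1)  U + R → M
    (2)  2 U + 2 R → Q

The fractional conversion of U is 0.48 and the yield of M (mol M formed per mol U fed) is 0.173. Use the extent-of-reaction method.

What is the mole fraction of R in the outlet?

Yield of M: 1ξ₁ / 421.8 = 0.173 → ξ₁ = 72.97 kmol/h.
Conversion of U: 1ξ₁ + 2ξ₂ = 0.48 × 421.8 = 202.5 → ξ₂ = 64.75 kmol/h.
Outlet amounts (n = n₀ + Σ ν·ξ):
  U: 421.8 − 1(72.97) − 2(64.75) = 219.3
  R: 1058 − 1(72.97) − 2(64.75) = 855.7
  M: 0 + 1(72.97) = 72.97
  Q: 0 + 1(64.75) = 64.75
Total out = 1213 kmol/h; y_R = 855.7 / 1213 = 0.7056.

0.706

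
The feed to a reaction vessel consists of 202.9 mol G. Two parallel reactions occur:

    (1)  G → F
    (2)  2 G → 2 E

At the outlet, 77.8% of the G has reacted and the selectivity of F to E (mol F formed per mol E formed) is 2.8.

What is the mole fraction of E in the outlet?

0.205

Conversion of G: G consumed = 0.778 × 202.9 = 157.9 mol = 1ξ₁ + 2ξ₂.
Selectivity: 1ξ₁ / (2ξ₂) = 2.8 → ξ₁ = 5.6 ξ₂.
Substitute: (1·5.6 + 2) ξ₂ = 157.9 → ξ₂ = 20.77 mol, ξ₁ = 116.3 mol.
Outlet amounts (n = n₀ + Σ ν·ξ):
  G: 202.9 − 1(116.3) − 2(20.77) = 45.04
  F: 0 + 1(116.3) = 116.3
  E: 0 + 2(20.77) = 41.54
Total out = 202.9 mol; y_E = 41.54 / 202.9 = 0.2047.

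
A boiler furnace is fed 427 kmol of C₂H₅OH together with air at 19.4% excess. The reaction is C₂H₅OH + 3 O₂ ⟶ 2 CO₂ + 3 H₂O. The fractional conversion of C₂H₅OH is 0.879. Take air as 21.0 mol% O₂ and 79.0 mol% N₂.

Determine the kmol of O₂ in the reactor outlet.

Stoichiometric O₂ = 3 × 427 = 1281 kmol; O₂ fed = 1281 × 1.194 = 1530 kmol.
N₂ fed = 1530 × 79/21 = 5754 kmol.
Fuel reacted = 0.879 × 427 → ξ = 375.3 kmol.
Outlet (n = n₀ + ν ξ):
  C₂H₅OH: 427 − 1(375.3) = 51.67
  O₂: 1530 − 3(375.3) = 403.5
  N₂: 5754 (inert)
  CO₂: 0 + 2(375.3) = 750.7
  H₂O: 0 + 3(375.3) = 1126

404 kmol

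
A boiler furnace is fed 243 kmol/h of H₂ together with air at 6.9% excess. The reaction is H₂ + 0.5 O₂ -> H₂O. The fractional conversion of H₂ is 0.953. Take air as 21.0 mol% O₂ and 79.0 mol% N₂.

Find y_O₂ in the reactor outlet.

0.0189

Stoichiometric O₂ = 0.5 × 243 = 121.5 kmol/h; O₂ fed = 121.5 × 1.069 = 129.9 kmol/h.
N₂ fed = 129.9 × 79/21 = 488.6 kmol/h.
Fuel reacted = 0.953 × 243 → ξ = 231.6 kmol/h.
Outlet (n = n₀ + ν ξ):
  H₂: 243 − 1(231.6) = 11.42
  O₂: 129.9 − 0.5(231.6) = 14.09
  N₂: 488.6 (inert)
  H₂O: 0 + 1(231.6) = 231.6
Total out = 745.7 kmol/h; y_O₂ = 14.09 / 745.7 = 0.0189.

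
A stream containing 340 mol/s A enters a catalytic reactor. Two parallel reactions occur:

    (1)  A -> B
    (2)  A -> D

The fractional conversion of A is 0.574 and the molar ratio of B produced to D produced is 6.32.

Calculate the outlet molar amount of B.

168 mol/s

Conversion of A: A consumed = 0.574 × 340 = 195.2 mol/s = 1ξ₁ + 1ξ₂.
Selectivity: 1ξ₁ / (1ξ₂) = 6.32 → ξ₁ = 6.32 ξ₂.
Substitute: (1·6.32 + 1) ξ₂ = 195.2 → ξ₂ = 26.66 mol/s, ξ₁ = 168.5 mol/s.
Outlet amounts (n = n₀ + Σ ν·ξ):
  A: 340 − 1(168.5) − 1(26.66) = 144.8
  B: 0 + 1(168.5) = 168.5
  D: 0 + 1(26.66) = 26.66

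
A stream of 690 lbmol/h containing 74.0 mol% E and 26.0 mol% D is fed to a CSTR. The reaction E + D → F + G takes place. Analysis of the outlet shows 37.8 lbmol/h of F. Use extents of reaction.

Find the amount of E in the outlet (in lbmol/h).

For F: n = n₀ + 1ξ → 37.8 = 0 + 1ξ, giving ξ = 37.8 lbmol/h.
Outlet amounts (n = n₀ + ν ξ):
  E: 510.6 − 1(37.8) = 472.8
  D: 179.4 − 1(37.8) = 141.6
  F: 0 + 1(37.8) = 37.8
  G: 0 + 1(37.8) = 37.8

473 lbmol/h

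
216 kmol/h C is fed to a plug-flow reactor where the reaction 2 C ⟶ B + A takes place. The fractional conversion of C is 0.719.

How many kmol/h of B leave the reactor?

77.7 kmol/h

C reacted = 0.719 × 216 = 155.3 kmol/h; ν_C = −2, so ξ = 155.3/2 = 77.65 kmol/h.
Outlet amounts (n = n₀ + ν ξ):
  C: 216 − 2(77.65) = 60.7
  B: 0 + 1(77.65) = 77.65
  A: 0 + 1(77.65) = 77.65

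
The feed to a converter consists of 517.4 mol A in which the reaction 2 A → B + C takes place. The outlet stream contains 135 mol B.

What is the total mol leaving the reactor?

517 mol

For B: n = n₀ + 1ξ → 135 = 0 + 1ξ, giving ξ = 135 mol.
Outlet amounts (n = n₀ + ν ξ):
  A: 517.4 − 2(135) = 247.4
  B: 0 + 1(135) = 135
  C: 0 + 1(135) = 135
Total out = 247.4 + 135 + 135 = 517.4 mol.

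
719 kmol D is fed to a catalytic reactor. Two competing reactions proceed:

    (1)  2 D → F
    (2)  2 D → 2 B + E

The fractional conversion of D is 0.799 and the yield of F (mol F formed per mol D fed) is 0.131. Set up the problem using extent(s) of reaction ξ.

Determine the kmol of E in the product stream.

193 kmol

Yield of F: 1ξ₁ / 719 = 0.131 → ξ₁ = 94.19 kmol.
Conversion of D: 2ξ₁ + 2ξ₂ = 0.799 × 719 = 574.5 → ξ₂ = 193.1 kmol.
Outlet amounts (n = n₀ + Σ ν·ξ):
  D: 719 − 2(94.19) − 2(193.1) = 144.5
  F: 0 + 1(94.19) = 94.19
  B: 0 + 2(193.1) = 386.1
  E: 0 + 1(193.1) = 193.1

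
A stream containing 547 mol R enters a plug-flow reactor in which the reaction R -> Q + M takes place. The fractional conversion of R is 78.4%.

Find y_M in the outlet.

0.439

R reacted = 0.784 × 547 = 428.8 mol; ν_R = −1, so ξ = 428.8/1 = 428.8 mol.
Outlet amounts (n = n₀ + ν ξ):
  R: 547 − 1(428.8) = 118.2
  Q: 0 + 1(428.8) = 428.8
  M: 0 + 1(428.8) = 428.8
Total out = 975.8 mol; y_M = 428.8 / 975.8 = 0.4395.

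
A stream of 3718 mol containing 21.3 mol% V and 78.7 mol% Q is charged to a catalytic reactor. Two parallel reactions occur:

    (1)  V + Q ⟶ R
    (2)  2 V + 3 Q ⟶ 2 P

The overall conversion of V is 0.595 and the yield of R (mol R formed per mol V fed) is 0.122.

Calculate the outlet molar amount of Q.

Yield of R: 1ξ₁ / 791.9 = 0.122 → ξ₁ = 96.62 mol.
Conversion of V: 1ξ₁ + 2ξ₂ = 0.595 × 791.9 = 471.2 → ξ₂ = 187.3 mol.
Outlet amounts (n = n₀ + Σ ν·ξ):
  V: 791.9 − 1(96.62) − 2(187.3) = 320.7
  Q: 2926 − 1(96.62) − 3(187.3) = 2268
  R: 0 + 1(96.62) = 96.62
  P: 0 + 2(187.3) = 374.6

2270 mol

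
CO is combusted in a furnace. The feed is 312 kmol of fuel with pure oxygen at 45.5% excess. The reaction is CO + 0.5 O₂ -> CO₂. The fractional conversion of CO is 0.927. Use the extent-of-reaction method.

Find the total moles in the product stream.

Stoichiometric O₂ = 0.5 × 312 = 156 kmol; O₂ fed = 156 × 1.455 = 227 kmol.
Fuel reacted = 0.927 × 312 → ξ = 289.2 kmol.
Outlet (n = n₀ + ν ξ):
  CO: 312 − 1(289.2) = 22.78
  O₂: 227 − 0.5(289.2) = 82.37
  CO₂: 0 + 1(289.2) = 289.2
Total out = 22.78 + 82.37 + 289.2 = 394.4 kmol.

394 kmol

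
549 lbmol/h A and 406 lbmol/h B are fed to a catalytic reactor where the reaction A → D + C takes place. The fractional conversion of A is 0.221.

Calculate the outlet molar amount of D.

A reacted = 0.221 × 549 = 121.3 lbmol/h; ν_A = −1, so ξ = 121.3/1 = 121.3 lbmol/h.
Outlet amounts (n = n₀ + ν ξ):
  A: 549 − 1(121.3) = 427.7
  D: 0 + 1(121.3) = 121.3
  C: 0 + 1(121.3) = 121.3
  B: 406 (inert)

121 lbmol/h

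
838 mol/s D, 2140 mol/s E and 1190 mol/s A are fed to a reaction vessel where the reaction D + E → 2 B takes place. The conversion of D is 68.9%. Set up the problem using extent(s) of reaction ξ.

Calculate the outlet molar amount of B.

1150 mol/s

D reacted = 0.689 × 838 = 577.4 mol/s; ν_D = −1, so ξ = 577.4/1 = 577.4 mol/s.
Outlet amounts (n = n₀ + ν ξ):
  D: 838 − 1(577.4) = 260.6
  E: 2140 − 1(577.4) = 1563
  B: 0 + 2(577.4) = 1155
  A: 1190 (inert)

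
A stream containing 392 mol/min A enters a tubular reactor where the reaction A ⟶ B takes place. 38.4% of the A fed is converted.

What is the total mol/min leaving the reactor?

392 mol/min

A reacted = 0.384 × 392 = 150.5 mol/min; ν_A = −1, so ξ = 150.5/1 = 150.5 mol/min.
Outlet amounts (n = n₀ + ν ξ):
  A: 392 − 1(150.5) = 241.5
  B: 0 + 1(150.5) = 150.5
Total out = 241.5 + 150.5 = 392 mol/min.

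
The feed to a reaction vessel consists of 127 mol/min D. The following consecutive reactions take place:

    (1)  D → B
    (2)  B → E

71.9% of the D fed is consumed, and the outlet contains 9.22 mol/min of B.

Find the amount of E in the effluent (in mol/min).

82.1 mol/min

Conversion of D: D consumed = 1ξ₁ = 0.719 × 127 → ξ₁ = 91.31 mol/min.
B balance: n_B = 0 + 1ξ₁ − 1ξ₂ = 9.22 → ξ₂ = (1·91.31 − 9.22)/1 = 82.09 mol/min.
Outlet amounts (n = n₀ + Σ ν·ξ):
  D: 127 − 1(91.31) = 35.69
  B: 0 + 1(91.31) − 1(82.09) = 9.22
  E: 0 + 1(82.09) = 82.09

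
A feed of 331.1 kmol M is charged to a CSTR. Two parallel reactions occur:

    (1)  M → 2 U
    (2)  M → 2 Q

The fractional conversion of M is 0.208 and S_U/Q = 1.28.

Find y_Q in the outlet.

Conversion of M: M consumed = 0.208 × 331.1 = 68.87 kmol = 1ξ₁ + 1ξ₂.
Selectivity: 2ξ₁ / (2ξ₂) = 1.28 → ξ₁ = 1.28 ξ₂.
Substitute: (1·1.28 + 1) ξ₂ = 68.87 → ξ₂ = 30.21 kmol, ξ₁ = 38.66 kmol.
Outlet amounts (n = n₀ + Σ ν·ξ):
  M: 331.1 − 1(38.66) − 1(30.21) = 262.2
  U: 0 + 2(38.66) = 77.33
  Q: 0 + 2(30.21) = 60.41
Total out = 400 kmol; y_Q = 60.41 / 400 = 0.151.

0.151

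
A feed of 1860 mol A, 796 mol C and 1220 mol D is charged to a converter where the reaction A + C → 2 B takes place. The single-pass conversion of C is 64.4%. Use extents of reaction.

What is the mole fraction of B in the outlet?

C reacted = 0.644 × 796 = 512.6 mol; ν_C = −1, so ξ = 512.6/1 = 512.6 mol.
Outlet amounts (n = n₀ + ν ξ):
  A: 1860 − 1(512.6) = 1347
  C: 796 − 1(512.6) = 283.4
  B: 0 + 2(512.6) = 1025
  D: 1220 (inert)
Total out = 3876 mol; y_B = 1025 / 3876 = 0.2645.

0.265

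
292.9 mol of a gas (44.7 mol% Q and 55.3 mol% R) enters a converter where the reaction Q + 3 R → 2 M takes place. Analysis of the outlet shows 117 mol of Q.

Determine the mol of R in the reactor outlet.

120 mol

For Q: n = n₀ − 1ξ → 117 = 130.9 − 1ξ, giving ξ = 13.93 mol.
Outlet amounts (n = n₀ + ν ξ):
  Q: 130.9 − 1(13.93) = 117
  R: 162 − 3(13.93) = 120.2
  M: 0 + 2(13.93) = 27.85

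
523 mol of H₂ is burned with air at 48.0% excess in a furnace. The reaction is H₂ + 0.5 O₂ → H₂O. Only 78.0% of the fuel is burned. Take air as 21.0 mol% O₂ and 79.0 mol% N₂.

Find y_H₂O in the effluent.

0.189

Stoichiometric O₂ = 0.5 × 523 = 261.5 mol; O₂ fed = 261.5 × 1.480 = 387 mol.
N₂ fed = 387 × 79/21 = 1456 mol.
Fuel reacted = 0.78 × 523 → ξ = 407.9 mol.
Outlet (n = n₀ + ν ξ):
  H₂: 523 − 1(407.9) = 115.1
  O₂: 387 − 0.5(407.9) = 183
  N₂: 1456 (inert)
  H₂O: 0 + 1(407.9) = 407.9
Total out = 2162 mol; y_H₂O = 407.9 / 2162 = 0.1887.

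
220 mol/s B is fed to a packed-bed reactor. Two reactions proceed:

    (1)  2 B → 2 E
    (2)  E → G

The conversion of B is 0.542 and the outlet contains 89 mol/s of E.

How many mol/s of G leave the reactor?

30.2 mol/s

Conversion of B: B consumed = 2ξ₁ = 0.542 × 220 → ξ₁ = 59.62 mol/s.
E balance: n_E = 0 + 2ξ₁ − 1ξ₂ = 89 → ξ₂ = (2·59.62 − 89)/1 = 30.24 mol/s.
Outlet amounts (n = n₀ + Σ ν·ξ):
  B: 220 − 2(59.62) = 100.8
  E: 0 + 2(59.62) − 1(30.24) = 89
  G: 0 + 1(30.24) = 30.24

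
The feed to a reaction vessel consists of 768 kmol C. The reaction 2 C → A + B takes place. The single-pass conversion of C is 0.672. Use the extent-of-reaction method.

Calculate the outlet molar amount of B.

C reacted = 0.672 × 768 = 516.1 kmol; ν_C = −2, so ξ = 516.1/2 = 258 kmol.
Outlet amounts (n = n₀ + ν ξ):
  C: 768 − 2(258) = 251.9
  A: 0 + 1(258) = 258
  B: 0 + 1(258) = 258

258 kmol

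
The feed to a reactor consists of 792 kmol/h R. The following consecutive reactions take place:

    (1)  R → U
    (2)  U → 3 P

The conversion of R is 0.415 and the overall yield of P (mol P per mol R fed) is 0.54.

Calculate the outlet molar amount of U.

186 kmol/h

Conversion of R: R consumed = 1ξ₁ = 0.415 × 792 → ξ₁ = 328.7 kmol/h.
Yield of P: 3ξ₂ / 792 = 0.54 → ξ₂ = 142.6 kmol/h.
Outlet amounts (n = n₀ + Σ ν·ξ):
  R: 792 − 1(328.7) = 463.3
  U: 0 + 1(328.7) − 1(142.6) = 186.1
  P: 0 + 3(142.6) = 427.7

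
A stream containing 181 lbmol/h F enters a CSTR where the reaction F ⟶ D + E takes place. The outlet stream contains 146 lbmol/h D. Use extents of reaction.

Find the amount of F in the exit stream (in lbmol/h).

35 lbmol/h

For D: n = n₀ + 1ξ → 146 = 0 + 1ξ, giving ξ = 146 lbmol/h.
Outlet amounts (n = n₀ + ν ξ):
  F: 181 − 1(146) = 35
  D: 0 + 1(146) = 146
  E: 0 + 1(146) = 146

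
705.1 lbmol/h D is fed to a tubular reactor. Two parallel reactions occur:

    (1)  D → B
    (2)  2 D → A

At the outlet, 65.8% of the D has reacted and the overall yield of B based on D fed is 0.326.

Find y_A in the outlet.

Yield of B: 1ξ₁ / 705.1 = 0.326 → ξ₁ = 229.9 lbmol/h.
Conversion of D: 1ξ₁ + 2ξ₂ = 0.658 × 705.1 = 464 → ξ₂ = 117 lbmol/h.
Outlet amounts (n = n₀ + Σ ν·ξ):
  D: 705.1 − 1(229.9) − 2(117) = 241.1
  B: 0 + 1(229.9) = 229.9
  A: 0 + 1(117) = 117
Total out = 588.1 lbmol/h; y_A = 117 / 588.1 = 0.199.

0.199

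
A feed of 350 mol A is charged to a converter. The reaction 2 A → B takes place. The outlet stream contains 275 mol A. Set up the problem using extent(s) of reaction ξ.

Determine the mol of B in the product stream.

37.5 mol

For A: n = n₀ − 2ξ → 275 = 350 − 2ξ, giving ξ = 37.5 mol.
Outlet amounts (n = n₀ + ν ξ):
  A: 350 − 2(37.5) = 275
  B: 0 + 1(37.5) = 37.5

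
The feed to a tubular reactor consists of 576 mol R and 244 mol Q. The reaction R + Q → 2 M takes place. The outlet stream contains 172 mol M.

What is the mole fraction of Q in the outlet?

For M: n = n₀ + 2ξ → 172 = 0 + 2ξ, giving ξ = 86 mol.
Outlet amounts (n = n₀ + ν ξ):
  R: 576 − 1(86) = 490
  Q: 244 − 1(86) = 158
  M: 0 + 2(86) = 172
Total out = 820 mol; y_Q = 158 / 820 = 0.1927.

0.193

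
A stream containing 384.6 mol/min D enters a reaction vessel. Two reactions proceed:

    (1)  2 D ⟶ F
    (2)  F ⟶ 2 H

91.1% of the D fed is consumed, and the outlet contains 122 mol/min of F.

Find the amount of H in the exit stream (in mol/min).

Conversion of D: D consumed = 2ξ₁ = 0.911 × 384.6 → ξ₁ = 175.2 mol/min.
F balance: n_F = 0 + 1ξ₁ − 1ξ₂ = 122 → ξ₂ = (1·175.2 − 122)/1 = 53.19 mol/min.
Outlet amounts (n = n₀ + Σ ν·ξ):
  D: 384.6 − 2(175.2) = 34.23
  F: 0 + 1(175.2) − 1(53.19) = 122
  H: 0 + 2(53.19) = 106.4

106 mol/min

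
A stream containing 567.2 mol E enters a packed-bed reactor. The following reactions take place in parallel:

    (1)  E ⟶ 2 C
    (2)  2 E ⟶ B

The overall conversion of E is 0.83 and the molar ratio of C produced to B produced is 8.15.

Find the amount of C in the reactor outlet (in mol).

632 mol

Conversion of E: E consumed = 0.83 × 567.2 = 470.8 mol = 1ξ₁ + 2ξ₂.
Selectivity: 2ξ₁ / (1ξ₂) = 8.15 → ξ₁ = 4.075 ξ₂.
Substitute: (1·4.075 + 2) ξ₂ = 470.8 → ξ₂ = 77.49 mol, ξ₁ = 315.8 mol.
Outlet amounts (n = n₀ + Σ ν·ξ):
  E: 567.2 − 1(315.8) − 2(77.49) = 96.42
  C: 0 + 2(315.8) = 631.6
  B: 0 + 1(77.49) = 77.49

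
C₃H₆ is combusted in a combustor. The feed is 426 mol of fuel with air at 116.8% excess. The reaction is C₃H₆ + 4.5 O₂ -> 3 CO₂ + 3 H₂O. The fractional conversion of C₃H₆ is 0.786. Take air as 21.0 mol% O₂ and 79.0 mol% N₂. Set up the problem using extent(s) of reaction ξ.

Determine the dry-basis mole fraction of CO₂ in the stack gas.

0.0518

Stoichiometric O₂ = 4.5 × 426 = 1917 mol; O₂ fed = 1917 × 2.168 = 4156 mol.
N₂ fed = 4156 × 79/21 = 15630 mol.
Fuel reacted = 0.786 × 426 → ξ = 334.8 mol.
Outlet (n = n₀ + ν ξ):
  C₃H₆: 426 − 1(334.8) = 91.16
  O₂: 4156 − 4.5(334.8) = 2649
  N₂: 15630 (inert)
  CO₂: 0 + 3(334.8) = 1005
  H₂O: 0 + 3(334.8) = 1005
Dry total = 19380 mol; y_CO₂ (dry) = 1005 / 19380 = 0.05183.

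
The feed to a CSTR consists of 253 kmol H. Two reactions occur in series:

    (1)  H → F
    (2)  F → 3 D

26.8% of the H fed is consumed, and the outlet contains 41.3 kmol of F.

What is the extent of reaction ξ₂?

ξ₂ = 26.5 kmol

Conversion of H: H consumed = 1ξ₁ = 0.268 × 253 → ξ₁ = 67.8 kmol.
F balance: n_F = 0 + 1ξ₁ − 1ξ₂ = 41.3 → ξ₂ = (1·67.8 − 41.3)/1 = 26.5 kmol.
Outlet amounts (n = n₀ + Σ ν·ξ):
  H: 253 − 1(67.8) = 185.2
  F: 0 + 1(67.8) − 1(26.5) = 41.3
  D: 0 + 3(26.5) = 79.51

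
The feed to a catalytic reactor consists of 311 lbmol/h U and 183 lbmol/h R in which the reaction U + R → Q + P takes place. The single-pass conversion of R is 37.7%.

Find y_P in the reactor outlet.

0.14

R reacted = 0.377 × 183 = 68.99 lbmol/h; ν_R = −1, so ξ = 68.99/1 = 68.99 lbmol/h.
Outlet amounts (n = n₀ + ν ξ):
  U: 311 − 1(68.99) = 242
  R: 183 − 1(68.99) = 114
  Q: 0 + 1(68.99) = 68.99
  P: 0 + 1(68.99) = 68.99
Total out = 494 lbmol/h; y_P = 68.99 / 494 = 0.1397.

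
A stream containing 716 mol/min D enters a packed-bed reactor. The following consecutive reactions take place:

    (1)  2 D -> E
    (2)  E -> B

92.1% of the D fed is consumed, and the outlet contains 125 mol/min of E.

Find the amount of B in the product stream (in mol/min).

Conversion of D: D consumed = 2ξ₁ = 0.921 × 716 → ξ₁ = 329.7 mol/min.
E balance: n_E = 0 + 1ξ₁ − 1ξ₂ = 125 → ξ₂ = (1·329.7 − 125)/1 = 204.7 mol/min.
Outlet amounts (n = n₀ + Σ ν·ξ):
  D: 716 − 2(329.7) = 56.56
  E: 0 + 1(329.7) − 1(204.7) = 125
  B: 0 + 1(204.7) = 204.7

205 mol/min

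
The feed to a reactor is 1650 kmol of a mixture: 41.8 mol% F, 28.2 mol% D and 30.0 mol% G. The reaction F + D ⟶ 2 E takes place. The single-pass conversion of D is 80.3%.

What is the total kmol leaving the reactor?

D reacted = 0.803 × 465.3 = 373.6 kmol; ν_D = −1, so ξ = 373.6/1 = 373.6 kmol.
Outlet amounts (n = n₀ + ν ξ):
  F: 689.7 − 1(373.6) = 316.1
  D: 465.3 − 1(373.6) = 91.66
  E: 0 + 2(373.6) = 747.3
  G: 495 (inert)
Total out = 316.1 + 91.66 + 747.3 + 495 = 1650 kmol.

1650 kmol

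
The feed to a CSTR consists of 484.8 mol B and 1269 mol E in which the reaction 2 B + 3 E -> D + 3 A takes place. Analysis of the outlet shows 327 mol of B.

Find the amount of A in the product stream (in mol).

For B: n = n₀ − 2ξ → 327 = 484.8 − 2ξ, giving ξ = 78.9 mol.
Outlet amounts (n = n₀ + ν ξ):
  B: 484.8 − 2(78.9) = 327
  E: 1269 − 3(78.9) = 1032
  D: 0 + 1(78.9) = 78.9
  A: 0 + 3(78.9) = 236.7

237 mol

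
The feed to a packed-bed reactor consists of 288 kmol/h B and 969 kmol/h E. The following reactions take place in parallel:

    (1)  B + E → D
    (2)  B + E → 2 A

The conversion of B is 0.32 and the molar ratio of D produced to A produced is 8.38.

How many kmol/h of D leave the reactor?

87 kmol/h

Conversion of B: B consumed = 0.32 × 288 = 92.16 kmol/h = 1ξ₁ + 1ξ₂.
Selectivity: 1ξ₁ / (2ξ₂) = 8.38 → ξ₁ = 16.76 ξ₂.
Substitute: (1·16.76 + 1) ξ₂ = 92.16 → ξ₂ = 5.189 kmol/h, ξ₁ = 86.97 kmol/h.
Outlet amounts (n = n₀ + Σ ν·ξ):
  B: 288 − 1(86.97) − 1(5.189) = 195.8
  E: 969 − 1(86.97) − 1(5.189) = 876.8
  D: 0 + 1(86.97) = 86.97
  A: 0 + 2(5.189) = 10.38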